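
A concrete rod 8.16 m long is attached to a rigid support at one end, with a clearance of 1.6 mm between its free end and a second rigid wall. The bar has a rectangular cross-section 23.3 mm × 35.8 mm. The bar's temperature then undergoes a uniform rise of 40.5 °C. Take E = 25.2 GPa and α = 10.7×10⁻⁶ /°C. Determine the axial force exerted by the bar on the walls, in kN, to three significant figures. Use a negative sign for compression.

-4.99 kN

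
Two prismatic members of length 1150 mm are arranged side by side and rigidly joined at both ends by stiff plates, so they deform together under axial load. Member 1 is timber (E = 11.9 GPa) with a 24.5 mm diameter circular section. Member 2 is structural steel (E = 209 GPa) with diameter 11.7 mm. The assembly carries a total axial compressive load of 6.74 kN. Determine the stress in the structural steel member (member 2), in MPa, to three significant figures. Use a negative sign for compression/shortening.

-50.2 MPa

A_1 = 471.4 mm².
A_2 = 107.5 mm².
Equal strain + equilibrium ⇒ each member carries load in proportion to AE: A₁E₁ = 5610000 N, A₂E₂ = 22470000 N, ΣAE = 28080000 N.
σ₂ = P·E₂/ΣAE = -6740·209000/28080000 = -50.17 MPa.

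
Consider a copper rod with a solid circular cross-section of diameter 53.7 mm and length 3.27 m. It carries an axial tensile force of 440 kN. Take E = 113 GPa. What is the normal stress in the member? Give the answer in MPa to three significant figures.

A = 2265 mm².
σ = N/A = 440000/2265 = 194.3 MPa.

194 MPa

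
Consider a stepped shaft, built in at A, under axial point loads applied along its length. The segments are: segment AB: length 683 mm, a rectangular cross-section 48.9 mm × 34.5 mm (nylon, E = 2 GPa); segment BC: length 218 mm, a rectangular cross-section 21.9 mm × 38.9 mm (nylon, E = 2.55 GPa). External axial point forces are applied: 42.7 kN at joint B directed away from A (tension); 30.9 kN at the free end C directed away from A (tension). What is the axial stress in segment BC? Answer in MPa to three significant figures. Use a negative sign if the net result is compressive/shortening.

Internal axial forces (sectioning from the free end, tension +): N_BC = 30.9 kN, N_AB = 73.6 kN.
A_BC = 851.9 mm².
σ_BC = N_BC/A_BC = 30900/851.9 = 36.27 MPa.

36.3 MPa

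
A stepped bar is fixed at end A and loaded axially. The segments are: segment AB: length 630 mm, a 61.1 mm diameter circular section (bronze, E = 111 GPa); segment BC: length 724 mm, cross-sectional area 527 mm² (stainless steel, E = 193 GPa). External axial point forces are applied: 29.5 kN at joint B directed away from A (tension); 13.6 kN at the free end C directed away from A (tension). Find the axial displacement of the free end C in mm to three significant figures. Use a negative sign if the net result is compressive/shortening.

Internal axial forces (sectioning from the free end, tension +): N_BC = 13.6 kN, N_AB = 43.1 kN.
A_AB = 2932 mm².
δ_AB = 43100·630/(2932·111000) = 0.08343 mm
δ_BC = 13600·724/(527·193000) = 0.09681 mm
δ = Σδ_i = 0.1802 mm.

0.180 mm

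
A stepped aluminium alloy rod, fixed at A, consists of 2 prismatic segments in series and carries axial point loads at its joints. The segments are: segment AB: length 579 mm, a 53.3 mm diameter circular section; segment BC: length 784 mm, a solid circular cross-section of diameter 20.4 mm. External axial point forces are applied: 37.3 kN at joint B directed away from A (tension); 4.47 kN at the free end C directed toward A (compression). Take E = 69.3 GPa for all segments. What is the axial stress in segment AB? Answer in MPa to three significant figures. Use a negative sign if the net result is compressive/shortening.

Internal axial forces (sectioning from the free end, tension +): N_BC = -4.47 kN, N_AB = 32.83 kN.
A_AB = 2231 mm².
σ_AB = N_AB/A_AB = 32830/2231 = 14.71 MPa.

14.7 MPa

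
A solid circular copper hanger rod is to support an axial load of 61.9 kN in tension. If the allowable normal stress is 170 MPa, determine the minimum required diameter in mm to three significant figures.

21.5 mm

Required area A ≥ P/σ_allow = 61900/170 = 364.1 mm².
For a solid circular section, d ≥ √(4A/π) = 21.53 mm.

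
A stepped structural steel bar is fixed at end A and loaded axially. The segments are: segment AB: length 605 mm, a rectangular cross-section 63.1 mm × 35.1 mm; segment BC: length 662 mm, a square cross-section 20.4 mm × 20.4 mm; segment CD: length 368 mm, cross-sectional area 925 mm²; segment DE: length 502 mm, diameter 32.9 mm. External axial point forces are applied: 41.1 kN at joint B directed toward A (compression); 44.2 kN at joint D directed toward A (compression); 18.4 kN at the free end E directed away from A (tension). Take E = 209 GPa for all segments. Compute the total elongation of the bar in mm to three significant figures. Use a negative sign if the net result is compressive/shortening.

-0.281 mm

Internal axial forces (sectioning from the free end, tension +): N_DE = 18.4 kN, N_CD = -25.8 kN, N_BC = -25.8 kN, N_AB = -66.9 kN.
A_AB = 2215 mm².
A_BC = 416.2 mm².
A_DE = 850.1 mm².
δ_AB = -66900·605/(2215·209000) = -0.08744 mm
δ_BC = -25800·662/(416.2·209000) = -0.1964 mm
δ_CD = -25800·368/(925·209000) = -0.04911 mm
δ_DE = 18400·502/(850.1·209000) = 0.05199 mm
δ = Σδ_i = -0.2809 mm.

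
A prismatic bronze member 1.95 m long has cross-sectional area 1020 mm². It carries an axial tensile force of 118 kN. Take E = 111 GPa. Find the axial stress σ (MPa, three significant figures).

116 MPa

σ = N/A = 118000/1020 = 115.7 MPa.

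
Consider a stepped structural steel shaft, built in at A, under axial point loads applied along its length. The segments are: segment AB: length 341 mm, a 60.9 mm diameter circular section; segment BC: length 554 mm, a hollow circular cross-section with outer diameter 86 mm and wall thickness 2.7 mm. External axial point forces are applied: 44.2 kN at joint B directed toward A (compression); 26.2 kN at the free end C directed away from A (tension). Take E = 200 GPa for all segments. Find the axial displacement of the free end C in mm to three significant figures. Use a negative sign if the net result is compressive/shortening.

Internal axial forces (sectioning from the free end, tension +): N_BC = 26.2 kN, N_AB = -18 kN.
A_AB = 2913 mm².
A_BC = 706.6 mm².
δ_AB = -18000·341/(2913·200000) = -0.01054 mm
δ_BC = 26200·554/(706.6·200000) = 0.1027 mm
δ = Σδ_i = 0.09218 mm.

0.0922 mm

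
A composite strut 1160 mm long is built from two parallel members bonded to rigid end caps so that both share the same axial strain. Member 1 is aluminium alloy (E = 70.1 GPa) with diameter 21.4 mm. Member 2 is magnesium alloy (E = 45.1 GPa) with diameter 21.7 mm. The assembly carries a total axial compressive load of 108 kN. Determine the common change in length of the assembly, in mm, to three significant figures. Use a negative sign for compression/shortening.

A_1 = 359.7 mm².
A_2 = 369.8 mm².
Equal strain + equilibrium ⇒ each member carries load in proportion to AE: A₁E₁ = 25210000 N, A₂E₂ = 16680000 N, ΣAE = 41890000 N.
δ = PL/ΣAE = -108000·1160/41890000 = -2.99 mm.

-2.99 mm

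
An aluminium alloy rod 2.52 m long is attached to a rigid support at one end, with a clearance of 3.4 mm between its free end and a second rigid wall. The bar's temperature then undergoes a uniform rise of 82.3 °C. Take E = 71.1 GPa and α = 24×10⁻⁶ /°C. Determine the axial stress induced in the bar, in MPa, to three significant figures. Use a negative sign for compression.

Free thermal expansion αLΔT = 24e-6 · 2520 · 82.3 = 4.978 mm.
The walls engage after the gap closes; constrained expansion = 4.978 − 3.4 = 1.578 mm.
The walls impose strain ε = −(1.578)/2520 = -6.2599e-04; σ = Eε = 71100 · -6.2599e-04 = -44.51 MPa.

-44.5 MPa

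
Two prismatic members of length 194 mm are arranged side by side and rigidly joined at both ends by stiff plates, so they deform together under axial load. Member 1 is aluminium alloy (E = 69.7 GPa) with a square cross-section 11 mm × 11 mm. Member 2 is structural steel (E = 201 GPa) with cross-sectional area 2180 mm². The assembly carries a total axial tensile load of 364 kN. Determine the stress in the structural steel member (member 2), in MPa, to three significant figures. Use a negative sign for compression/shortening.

A_1 = 121 mm².
Equal strain + equilibrium ⇒ each member carries load in proportion to AE: A₁E₁ = 8434000 N, A₂E₂ = 438200000 N, ΣAE = 446600000 N.
σ₂ = P·E₂/ΣAE = 364000·201000/446600000 = 163.8 MPa.

164 MPa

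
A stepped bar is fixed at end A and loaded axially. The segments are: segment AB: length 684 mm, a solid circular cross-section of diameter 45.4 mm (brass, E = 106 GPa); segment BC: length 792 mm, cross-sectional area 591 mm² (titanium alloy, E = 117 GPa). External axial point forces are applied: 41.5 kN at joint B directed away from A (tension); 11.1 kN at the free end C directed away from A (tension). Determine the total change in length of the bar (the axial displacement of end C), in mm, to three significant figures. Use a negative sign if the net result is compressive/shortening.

0.337 mm

Internal axial forces (sectioning from the free end, tension +): N_BC = 11.1 kN, N_AB = 52.6 kN.
A_AB = 1619 mm².
δ_AB = 52600·684/(1619·106000) = 0.2097 mm
δ_BC = 11100·792/(591·117000) = 0.1271 mm
δ = Σδ_i = 0.3368 mm.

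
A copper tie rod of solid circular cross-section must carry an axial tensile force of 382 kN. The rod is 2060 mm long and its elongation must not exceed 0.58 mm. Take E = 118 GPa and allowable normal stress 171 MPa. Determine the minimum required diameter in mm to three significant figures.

121 mm

Required area A ≥ P/σ_allow = 382000/171 = 2234 mm².
For a solid circular section, d ≥ √(4A/π) = 53.33 mm.
Elongation limit: A ≥ PL/(Eδ_allow) = 382000·2060/(118000·0.58) = 11500 mm² ⇒ d ≥ 121 mm.
The elongation limit governs.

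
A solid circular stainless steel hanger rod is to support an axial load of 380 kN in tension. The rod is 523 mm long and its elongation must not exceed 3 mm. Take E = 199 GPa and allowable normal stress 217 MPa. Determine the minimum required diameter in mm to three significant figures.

Required area A ≥ P/σ_allow = 380000/217 = 1751 mm².
For a solid circular section, d ≥ √(4A/π) = 47.22 mm.
Elongation limit: A ≥ PL/(Eδ_allow) = 380000·523/(199000·3) = 332.9 mm² ⇒ d ≥ 20.59 mm.
The stress limit governs.

47.2 mm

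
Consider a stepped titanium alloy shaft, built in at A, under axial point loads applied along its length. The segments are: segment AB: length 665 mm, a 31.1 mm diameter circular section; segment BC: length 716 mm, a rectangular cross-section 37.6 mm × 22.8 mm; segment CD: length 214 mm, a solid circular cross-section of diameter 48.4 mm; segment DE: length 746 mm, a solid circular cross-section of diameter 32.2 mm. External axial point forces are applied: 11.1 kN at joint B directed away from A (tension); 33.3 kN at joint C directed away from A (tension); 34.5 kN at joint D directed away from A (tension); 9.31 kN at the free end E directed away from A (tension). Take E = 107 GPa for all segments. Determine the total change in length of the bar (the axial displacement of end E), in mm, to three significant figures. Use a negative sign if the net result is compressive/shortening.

Internal axial forces (sectioning from the free end, tension +): N_DE = 9.31 kN, N_CD = 43.81 kN, N_BC = 77.11 kN, N_AB = 88.21 kN.
A_AB = 759.6 mm².
A_BC = 857.3 mm².
A_CD = 1840 mm².
A_DE = 814.3 mm².
δ_AB = 88210·665/(759.6·107000) = 0.7217 mm
δ_BC = 77110·716/(857.3·107000) = 0.6019 mm
δ_CD = 43810·214/(1840·107000) = 0.04762 mm
δ_DE = 9310·746/(814.3·107000) = 0.07971 mm
δ = Σδ_i = 1.451 mm.

1.45 mm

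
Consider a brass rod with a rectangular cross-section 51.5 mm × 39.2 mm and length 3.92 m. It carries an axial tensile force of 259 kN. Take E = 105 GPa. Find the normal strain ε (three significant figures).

0.00122

A = 2019 mm².
σ = N/A = 128.3 MPa; ε = σ/E = 128.3/105000 = 1.222e-03.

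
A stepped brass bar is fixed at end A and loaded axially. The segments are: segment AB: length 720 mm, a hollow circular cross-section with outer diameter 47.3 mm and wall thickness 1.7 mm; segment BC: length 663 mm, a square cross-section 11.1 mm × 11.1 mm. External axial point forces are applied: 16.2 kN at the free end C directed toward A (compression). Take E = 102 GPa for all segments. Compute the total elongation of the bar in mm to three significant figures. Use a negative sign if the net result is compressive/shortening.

Internal axial forces (sectioning from the free end, tension +): N_BC = -16.2 kN, N_AB = -16.2 kN.
A_AB = 243.5 mm².
A_BC = 123.2 mm².
δ_AB = -16200·720/(243.5·102000) = -0.4696 mm
δ_BC = -16200·663/(123.2·102000) = -0.8546 mm
δ = Σδ_i = -1.324 mm.

-1.32 mm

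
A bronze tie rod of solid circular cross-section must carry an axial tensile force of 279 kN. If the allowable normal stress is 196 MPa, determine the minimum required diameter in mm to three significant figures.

42.6 mm

Required area A ≥ P/σ_allow = 279000/196 = 1423 mm².
For a solid circular section, d ≥ √(4A/π) = 42.57 mm.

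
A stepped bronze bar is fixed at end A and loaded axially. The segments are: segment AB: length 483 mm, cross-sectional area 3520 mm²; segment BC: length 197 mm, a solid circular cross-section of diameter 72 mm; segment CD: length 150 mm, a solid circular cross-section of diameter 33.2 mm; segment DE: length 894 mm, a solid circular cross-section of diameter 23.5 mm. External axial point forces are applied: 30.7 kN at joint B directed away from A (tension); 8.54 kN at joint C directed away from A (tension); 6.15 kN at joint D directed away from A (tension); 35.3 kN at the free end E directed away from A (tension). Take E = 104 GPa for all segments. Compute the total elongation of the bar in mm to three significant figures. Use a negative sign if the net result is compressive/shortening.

0.898 mm

Internal axial forces (sectioning from the free end, tension +): N_DE = 35.3 kN, N_CD = 41.45 kN, N_BC = 49.99 kN, N_AB = 80.69 kN.
A_BC = 4072 mm².
A_CD = 865.7 mm².
A_DE = 433.7 mm².
δ_AB = 80690·483/(3520·104000) = 0.1065 mm
δ_BC = 49990·197/(4072·104000) = 0.02326 mm
δ_CD = 41450·150/(865.7·104000) = 0.06906 mm
δ_DE = 35300·894/(433.7·104000) = 0.6996 mm
δ = Σδ_i = 0.8984 mm.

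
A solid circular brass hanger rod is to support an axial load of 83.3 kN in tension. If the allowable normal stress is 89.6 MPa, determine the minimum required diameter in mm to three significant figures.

34.4 mm

Required area A ≥ P/σ_allow = 83300/89.6 = 929.7 mm².
For a solid circular section, d ≥ √(4A/π) = 34.41 mm.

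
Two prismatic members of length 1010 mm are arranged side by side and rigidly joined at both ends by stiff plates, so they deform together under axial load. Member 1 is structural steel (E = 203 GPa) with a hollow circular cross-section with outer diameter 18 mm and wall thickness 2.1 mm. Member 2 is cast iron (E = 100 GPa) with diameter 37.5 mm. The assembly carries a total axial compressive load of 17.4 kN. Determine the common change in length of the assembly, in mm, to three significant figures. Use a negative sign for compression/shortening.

-0.133 mm

A_1 = 104.9 mm².
A_2 = 1104 mm².
Equal strain + equilibrium ⇒ each member carries load in proportion to AE: A₁E₁ = 21290000 N, A₂E₂ = 110400000 N, ΣAE = 131700000 N.
δ = PL/ΣAE = -17400·1010/131700000 = -0.1334 mm.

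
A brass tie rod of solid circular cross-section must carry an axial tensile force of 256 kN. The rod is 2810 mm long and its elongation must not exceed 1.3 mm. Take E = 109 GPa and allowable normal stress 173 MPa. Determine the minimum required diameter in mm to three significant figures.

80.4 mm

Required area A ≥ P/σ_allow = 256000/173 = 1480 mm².
For a solid circular section, d ≥ √(4A/π) = 43.41 mm.
Elongation limit: A ≥ PL/(Eδ_allow) = 256000·2810/(109000·1.3) = 5077 mm² ⇒ d ≥ 80.4 mm.
The elongation limit governs.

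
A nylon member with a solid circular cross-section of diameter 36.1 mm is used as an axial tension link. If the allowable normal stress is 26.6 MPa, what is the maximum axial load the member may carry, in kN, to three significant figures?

27.2 kN

A = 1024 mm².
P_max = σ_allow · A = 26.6 · 1024 = 27230 N = 27.23 kN.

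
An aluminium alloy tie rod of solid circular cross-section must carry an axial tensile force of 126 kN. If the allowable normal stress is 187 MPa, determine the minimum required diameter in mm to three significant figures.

29.3 mm

Required area A ≥ P/σ_allow = 126000/187 = 673.8 mm².
For a solid circular section, d ≥ √(4A/π) = 29.29 mm.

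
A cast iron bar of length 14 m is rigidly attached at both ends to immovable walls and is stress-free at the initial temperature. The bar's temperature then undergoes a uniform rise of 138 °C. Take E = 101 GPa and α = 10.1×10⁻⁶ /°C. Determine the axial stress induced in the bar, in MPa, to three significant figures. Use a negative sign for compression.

-141 MPa

Free thermal expansion αLΔT = 10.1e-6 · 14000 · 138 = 19.51 mm.
The walls impose strain ε = −(19.51)/14000 = -1.3938e-03; σ = Eε = 101000 · -1.3938e-03 = -140.8 MPa.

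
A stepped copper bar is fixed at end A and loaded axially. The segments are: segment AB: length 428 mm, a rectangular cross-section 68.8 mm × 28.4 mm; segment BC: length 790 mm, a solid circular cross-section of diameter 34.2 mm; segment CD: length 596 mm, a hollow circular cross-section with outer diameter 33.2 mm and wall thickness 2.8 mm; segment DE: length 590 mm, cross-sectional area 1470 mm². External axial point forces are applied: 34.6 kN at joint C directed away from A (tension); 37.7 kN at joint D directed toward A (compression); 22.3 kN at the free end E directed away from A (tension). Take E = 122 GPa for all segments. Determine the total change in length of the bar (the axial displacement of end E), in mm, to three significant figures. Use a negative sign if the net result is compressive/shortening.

Internal axial forces (sectioning from the free end, tension +): N_DE = 22.3 kN, N_CD = -15.4 kN, N_BC = 19.2 kN, N_AB = 19.2 kN.
A_AB = 1954 mm².
A_BC = 918.6 mm².
A_CD = 267.4 mm².
δ_AB = 19200·428/(1954·122000) = 0.03447 mm
δ_BC = 19200·790/(918.6·122000) = 0.1353 mm
δ_CD = -15400·596/(267.4·122000) = -0.2813 mm
δ_DE = 22300·590/(1470·122000) = 0.07336 mm
δ = Σδ_i = -0.03816 mm.

-0.0382 mm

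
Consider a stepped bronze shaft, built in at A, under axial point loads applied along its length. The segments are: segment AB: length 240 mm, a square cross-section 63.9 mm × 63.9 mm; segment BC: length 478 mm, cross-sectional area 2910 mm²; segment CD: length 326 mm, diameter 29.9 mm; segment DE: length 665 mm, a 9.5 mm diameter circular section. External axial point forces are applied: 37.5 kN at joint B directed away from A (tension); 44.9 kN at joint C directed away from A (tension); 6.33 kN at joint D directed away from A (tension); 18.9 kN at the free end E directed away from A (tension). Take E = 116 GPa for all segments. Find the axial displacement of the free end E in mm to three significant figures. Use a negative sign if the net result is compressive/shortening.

1.78 mm

Internal axial forces (sectioning from the free end, tension +): N_DE = 18.9 kN, N_CD = 25.23 kN, N_BC = 70.13 kN, N_AB = 107.6 kN.
A_AB = 4083 mm².
A_CD = 702.2 mm².
A_DE = 70.88 mm².
δ_AB = 107600·240/(4083·116000) = 0.05454 mm
δ_BC = 70130·478/(2910·116000) = 0.09931 mm
δ_CD = 25230·326/(702.2·116000) = 0.101 mm
δ_DE = 18900·665/(70.88·116000) = 1.529 mm
δ = Σδ_i = 1.783 mm.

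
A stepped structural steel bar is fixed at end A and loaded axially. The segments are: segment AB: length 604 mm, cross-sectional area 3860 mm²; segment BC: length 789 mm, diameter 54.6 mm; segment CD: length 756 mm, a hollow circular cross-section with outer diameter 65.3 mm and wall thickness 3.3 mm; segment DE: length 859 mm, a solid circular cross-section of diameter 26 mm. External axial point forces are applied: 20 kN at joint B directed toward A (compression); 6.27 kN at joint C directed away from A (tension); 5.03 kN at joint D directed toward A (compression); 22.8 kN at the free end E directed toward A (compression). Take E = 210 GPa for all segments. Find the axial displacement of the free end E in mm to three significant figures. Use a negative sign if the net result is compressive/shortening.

Internal axial forces (sectioning from the free end, tension +): N_DE = -22.8 kN, N_CD = -27.83 kN, N_BC = -21.56 kN, N_AB = -41.56 kN.
A_BC = 2341 mm².
A_CD = 642.8 mm².
A_DE = 530.9 mm².
δ_AB = -41560·604/(3860·210000) = -0.03097 mm
δ_BC = -21560·789/(2341·210000) = -0.0346 mm
δ_CD = -27830·756/(642.8·210000) = -0.1559 mm
δ_DE = -22800·859/(530.9·210000) = -0.1757 mm
δ = Σδ_i = -0.3971 mm.

-0.397 mm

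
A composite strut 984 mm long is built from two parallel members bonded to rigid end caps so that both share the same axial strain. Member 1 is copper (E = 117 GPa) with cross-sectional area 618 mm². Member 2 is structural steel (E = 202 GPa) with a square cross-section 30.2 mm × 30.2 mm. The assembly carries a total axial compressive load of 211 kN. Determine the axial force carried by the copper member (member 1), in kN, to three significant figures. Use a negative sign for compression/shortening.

A_2 = 912 mm².
Equal strain + equilibrium ⇒ each member carries load in proportion to AE: A₁E₁ = 72310000 N, A₂E₂ = 184200000 N, ΣAE = 256500000 N.
F₁ = P·A₁E₁/ΣAE = -211000·72310000/256500000 = -59470 N.

-59.5 kN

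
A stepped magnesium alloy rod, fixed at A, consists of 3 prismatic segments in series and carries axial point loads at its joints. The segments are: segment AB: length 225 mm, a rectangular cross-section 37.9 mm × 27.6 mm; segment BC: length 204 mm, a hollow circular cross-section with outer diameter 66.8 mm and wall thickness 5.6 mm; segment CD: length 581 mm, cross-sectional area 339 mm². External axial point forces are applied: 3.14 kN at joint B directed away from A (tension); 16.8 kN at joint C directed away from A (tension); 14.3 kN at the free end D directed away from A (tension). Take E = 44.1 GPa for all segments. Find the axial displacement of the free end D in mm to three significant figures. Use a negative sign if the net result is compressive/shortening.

Internal axial forces (sectioning from the free end, tension +): N_CD = 14.3 kN, N_BC = 31.1 kN, N_AB = 34.24 kN.
A_AB = 1046 mm².
A_BC = 1077 mm².
δ_AB = 34240·225/(1046·44100) = 0.167 mm
δ_BC = 31100·204/(1077·44100) = 0.1336 mm
δ_CD = 14300·581/(339·44100) = 0.5557 mm
δ = Σδ_i = 0.8564 mm.

0.856 mm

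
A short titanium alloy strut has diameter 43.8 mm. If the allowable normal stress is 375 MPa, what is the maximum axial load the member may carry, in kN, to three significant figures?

A = 1507 mm².
P_max = σ_allow · A = 375 · 1507 = 565000 N = 565 kN.

565 kN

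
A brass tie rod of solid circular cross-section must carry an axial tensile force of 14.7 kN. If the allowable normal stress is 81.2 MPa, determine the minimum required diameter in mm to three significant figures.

15.2 mm

Required area A ≥ P/σ_allow = 14700/81.2 = 181 mm².
For a solid circular section, d ≥ √(4A/π) = 15.18 mm.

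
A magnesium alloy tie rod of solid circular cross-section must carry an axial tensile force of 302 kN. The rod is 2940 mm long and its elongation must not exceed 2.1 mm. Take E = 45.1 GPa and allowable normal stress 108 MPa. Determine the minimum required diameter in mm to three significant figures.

109 mm

Required area A ≥ P/σ_allow = 302000/108 = 2796 mm².
For a solid circular section, d ≥ √(4A/π) = 59.67 mm.
Elongation limit: A ≥ PL/(Eδ_allow) = 302000·2940/(45100·2.1) = 9375 mm² ⇒ d ≥ 109.3 mm.
The elongation limit governs.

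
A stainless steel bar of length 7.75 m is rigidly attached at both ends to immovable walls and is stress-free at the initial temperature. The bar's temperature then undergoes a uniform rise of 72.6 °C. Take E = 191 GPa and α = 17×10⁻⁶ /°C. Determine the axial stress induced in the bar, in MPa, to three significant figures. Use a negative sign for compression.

Free thermal expansion αLΔT = 17e-6 · 7750 · 72.6 = 9.565 mm.
The walls impose strain ε = −(9.565)/7750 = -1.2342e-03; σ = Eε = 191000 · -1.2342e-03 = -235.7 MPa.

-236 MPa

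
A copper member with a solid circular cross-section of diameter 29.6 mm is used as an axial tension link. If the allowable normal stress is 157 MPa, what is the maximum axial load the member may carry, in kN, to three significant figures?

108 kN

A = 688.1 mm².
P_max = σ_allow · A = 157 · 688.1 = 108000 N = 108 kN.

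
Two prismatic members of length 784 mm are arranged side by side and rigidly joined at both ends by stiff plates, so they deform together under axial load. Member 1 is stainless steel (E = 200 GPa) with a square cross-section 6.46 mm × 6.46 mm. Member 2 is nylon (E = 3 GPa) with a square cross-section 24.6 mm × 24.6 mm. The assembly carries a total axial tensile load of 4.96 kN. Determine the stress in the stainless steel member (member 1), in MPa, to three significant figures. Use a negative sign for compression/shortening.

A_1 = 41.73 mm².
A_2 = 605.2 mm².
Equal strain + equilibrium ⇒ each member carries load in proportion to AE: A₁E₁ = 8346000 N, A₂E₂ = 1815000 N, ΣAE = 10160000 N.
σ₁ = P·E₁/ΣAE = 4960·200000/10160000 = 97.62 MPa.

97.6 MPa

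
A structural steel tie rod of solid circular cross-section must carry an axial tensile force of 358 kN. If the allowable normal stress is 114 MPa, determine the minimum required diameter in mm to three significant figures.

63.2 mm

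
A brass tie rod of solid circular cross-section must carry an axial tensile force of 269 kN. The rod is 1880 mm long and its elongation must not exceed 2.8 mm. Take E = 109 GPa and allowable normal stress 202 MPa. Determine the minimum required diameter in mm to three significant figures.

45.9 mm

Required area A ≥ P/σ_allow = 269000/202 = 1332 mm².
For a solid circular section, d ≥ √(4A/π) = 41.18 mm.
Elongation limit: A ≥ PL/(Eδ_allow) = 269000·1880/(109000·2.8) = 1657 mm² ⇒ d ≥ 45.93 mm.
The elongation limit governs.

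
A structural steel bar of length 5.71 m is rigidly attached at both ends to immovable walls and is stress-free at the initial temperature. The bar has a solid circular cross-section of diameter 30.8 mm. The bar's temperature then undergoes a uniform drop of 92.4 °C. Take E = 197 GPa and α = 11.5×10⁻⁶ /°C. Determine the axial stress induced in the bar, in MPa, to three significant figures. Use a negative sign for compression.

209 MPa

Free thermal expansion αLΔT = 11.5e-6 · 5710 · -92.4 = -6.067 mm.
The walls impose strain ε = −(-6.067)/5710 = 1.0626e-03; σ = Eε = 197000 · 1.0626e-03 = 209.3 MPa.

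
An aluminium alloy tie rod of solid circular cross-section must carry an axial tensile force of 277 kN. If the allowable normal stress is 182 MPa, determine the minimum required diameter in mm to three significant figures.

Required area A ≥ P/σ_allow = 277000/182 = 1522 mm².
For a solid circular section, d ≥ √(4A/π) = 44.02 mm.

44.0 mm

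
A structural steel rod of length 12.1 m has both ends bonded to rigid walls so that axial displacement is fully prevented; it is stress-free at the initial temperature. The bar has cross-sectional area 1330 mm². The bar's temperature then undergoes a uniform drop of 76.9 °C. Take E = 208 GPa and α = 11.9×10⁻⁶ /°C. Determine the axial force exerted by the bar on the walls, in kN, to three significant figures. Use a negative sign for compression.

253 kN

Free thermal expansion αLΔT = 11.9e-6 · 12100 · -76.9 = -11.07 mm.
The walls impose strain ε = −(-11.07)/12100 = 9.1511e-04; σ = Eε = 208000 · 9.1511e-04 = 190.3 MPa.
Wall reaction R = σ·A = 190.3·1330 = 253200 N = 253.2 kN.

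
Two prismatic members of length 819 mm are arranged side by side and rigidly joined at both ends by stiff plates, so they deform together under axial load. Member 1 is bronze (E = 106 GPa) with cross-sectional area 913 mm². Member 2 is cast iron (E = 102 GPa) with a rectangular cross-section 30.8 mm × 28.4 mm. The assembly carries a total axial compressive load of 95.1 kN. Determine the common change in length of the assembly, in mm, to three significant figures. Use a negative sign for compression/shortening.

A_2 = 874.7 mm².
Equal strain + equilibrium ⇒ each member carries load in proportion to AE: A₁E₁ = 96780000 N, A₂E₂ = 89220000 N, ΣAE = 186000000 N.
δ = PL/ΣAE = -95100·819/186000000 = -0.4187 mm.

-0.419 mm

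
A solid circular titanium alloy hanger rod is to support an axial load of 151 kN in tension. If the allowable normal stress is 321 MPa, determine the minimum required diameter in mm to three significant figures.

24.5 mm

Required area A ≥ P/σ_allow = 151000/321 = 470.4 mm².
For a solid circular section, d ≥ √(4A/π) = 24.47 mm.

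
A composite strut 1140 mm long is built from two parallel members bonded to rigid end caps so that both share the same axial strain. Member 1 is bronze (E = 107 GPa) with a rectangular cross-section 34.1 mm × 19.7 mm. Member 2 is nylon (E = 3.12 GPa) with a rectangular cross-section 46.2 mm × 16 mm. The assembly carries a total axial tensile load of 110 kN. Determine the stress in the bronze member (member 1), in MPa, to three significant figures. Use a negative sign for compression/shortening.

A_1 = 671.8 mm².
A_2 = 739.2 mm².
Equal strain + equilibrium ⇒ each member carries load in proportion to AE: A₁E₁ = 71880000 N, A₂E₂ = 2306000 N, ΣAE = 74190000 N.
σ₁ = P·E₁/ΣAE = 110000·107000/74190000 = 158.7 MPa.

159 MPa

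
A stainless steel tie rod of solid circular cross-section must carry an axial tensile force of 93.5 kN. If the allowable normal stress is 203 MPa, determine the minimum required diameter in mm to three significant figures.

24.2 mm

Required area A ≥ P/σ_allow = 93500/203 = 460.6 mm².
For a solid circular section, d ≥ √(4A/π) = 24.22 mm.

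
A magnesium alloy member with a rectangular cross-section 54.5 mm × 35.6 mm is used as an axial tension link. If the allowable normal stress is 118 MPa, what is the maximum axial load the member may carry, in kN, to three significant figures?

A = 1940 mm².
P_max = σ_allow · A = 118 · 1940 = 228900 N = 228.9 kN.

229 kN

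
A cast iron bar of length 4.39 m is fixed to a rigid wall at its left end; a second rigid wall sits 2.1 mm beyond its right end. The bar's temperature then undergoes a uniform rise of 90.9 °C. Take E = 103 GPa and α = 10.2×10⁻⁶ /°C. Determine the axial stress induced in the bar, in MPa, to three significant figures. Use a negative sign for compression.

Free thermal expansion αLΔT = 10.2e-6 · 4390 · 90.9 = 4.07 mm.
The walls engage after the gap closes; constrained expansion = 4.07 − 2.1 = 1.97 mm.
The walls impose strain ε = −(1.97)/4390 = -4.4882e-04; σ = Eε = 103000 · -4.4882e-04 = -46.23 MPa.

-46.2 MPa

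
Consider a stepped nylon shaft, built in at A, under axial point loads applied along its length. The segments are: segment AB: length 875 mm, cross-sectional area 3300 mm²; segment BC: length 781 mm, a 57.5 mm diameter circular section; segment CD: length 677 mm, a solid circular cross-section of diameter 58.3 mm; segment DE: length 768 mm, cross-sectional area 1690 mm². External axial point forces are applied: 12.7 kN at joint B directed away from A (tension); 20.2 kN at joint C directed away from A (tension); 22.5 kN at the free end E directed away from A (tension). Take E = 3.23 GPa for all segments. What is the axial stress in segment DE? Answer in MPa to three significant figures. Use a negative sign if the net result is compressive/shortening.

Internal axial forces (sectioning from the free end, tension +): N_DE = 22.5 kN, N_CD = 22.5 kN, N_BC = 42.7 kN, N_AB = 55.4 kN.
σ_DE = N_DE/A_DE = 22500/1690 = 13.31 MPa.

13.3 MPa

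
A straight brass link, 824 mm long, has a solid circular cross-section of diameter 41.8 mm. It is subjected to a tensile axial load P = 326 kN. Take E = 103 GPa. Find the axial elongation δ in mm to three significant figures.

A = 1372 mm².
δ_mech = NL/(AE) = 326000·824/(1372·103000) = 1.9 mm.

1.90 mm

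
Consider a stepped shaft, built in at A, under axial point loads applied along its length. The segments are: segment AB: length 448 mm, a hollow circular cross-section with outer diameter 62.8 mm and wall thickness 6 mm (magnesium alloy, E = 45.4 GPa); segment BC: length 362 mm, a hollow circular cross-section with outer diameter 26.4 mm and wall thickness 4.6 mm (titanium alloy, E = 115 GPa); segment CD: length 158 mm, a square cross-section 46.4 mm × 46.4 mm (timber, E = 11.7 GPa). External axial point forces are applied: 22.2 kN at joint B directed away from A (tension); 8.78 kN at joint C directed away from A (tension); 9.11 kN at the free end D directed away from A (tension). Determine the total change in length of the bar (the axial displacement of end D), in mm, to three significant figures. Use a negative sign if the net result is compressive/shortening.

0.605 mm

Internal axial forces (sectioning from the free end, tension +): N_CD = 9.11 kN, N_BC = 17.89 kN, N_AB = 40.09 kN.
A_AB = 1071 mm².
A_BC = 315 mm².
A_CD = 2153 mm².
δ_AB = 40090·448/(1071·45400) = 0.3695 mm
δ_BC = 17890·362/(315·115000) = 0.1788 mm
δ_CD = 9110·158/(2153·11700) = 0.05714 mm
δ = Σδ_i = 0.6054 mm.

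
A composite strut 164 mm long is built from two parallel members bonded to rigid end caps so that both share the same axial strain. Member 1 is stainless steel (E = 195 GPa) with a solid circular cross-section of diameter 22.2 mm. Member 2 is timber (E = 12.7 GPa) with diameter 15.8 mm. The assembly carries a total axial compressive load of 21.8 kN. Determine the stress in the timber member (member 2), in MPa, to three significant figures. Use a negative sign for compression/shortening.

-3.55 MPa

A_1 = 387.1 mm².
A_2 = 196.1 mm².
Equal strain + equilibrium ⇒ each member carries load in proportion to AE: A₁E₁ = 75480000 N, A₂E₂ = 2490000 N, ΣAE = 77970000 N.
σ₂ = P·E₂/ΣAE = -21800·12700/77970000 = -3.551 MPa.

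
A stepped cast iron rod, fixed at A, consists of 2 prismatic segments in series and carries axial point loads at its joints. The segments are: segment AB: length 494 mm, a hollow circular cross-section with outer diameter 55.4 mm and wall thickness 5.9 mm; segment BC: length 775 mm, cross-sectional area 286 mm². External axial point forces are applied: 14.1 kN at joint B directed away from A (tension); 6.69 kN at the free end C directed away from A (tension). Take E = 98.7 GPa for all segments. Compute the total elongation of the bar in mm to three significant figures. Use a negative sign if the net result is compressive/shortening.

0.297 mm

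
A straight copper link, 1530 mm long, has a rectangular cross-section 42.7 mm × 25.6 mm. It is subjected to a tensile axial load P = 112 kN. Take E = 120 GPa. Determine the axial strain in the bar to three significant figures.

8.54e-04

A = 1093 mm².
σ = N/A = 102.5 MPa; ε = σ/E = 102.5/120000 = 8.538e-04.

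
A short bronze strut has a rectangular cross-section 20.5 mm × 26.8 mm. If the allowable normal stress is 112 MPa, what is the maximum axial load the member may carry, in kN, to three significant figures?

61.5 kN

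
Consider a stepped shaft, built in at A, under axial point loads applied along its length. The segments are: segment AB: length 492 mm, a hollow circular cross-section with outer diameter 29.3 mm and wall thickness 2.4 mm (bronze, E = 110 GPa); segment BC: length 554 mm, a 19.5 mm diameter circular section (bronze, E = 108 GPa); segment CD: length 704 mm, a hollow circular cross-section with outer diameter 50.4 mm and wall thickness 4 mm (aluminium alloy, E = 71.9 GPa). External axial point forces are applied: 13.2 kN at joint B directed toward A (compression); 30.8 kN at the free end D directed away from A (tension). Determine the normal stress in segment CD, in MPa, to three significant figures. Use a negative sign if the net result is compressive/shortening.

52.8 MPa

Internal axial forces (sectioning from the free end, tension +): N_CD = 30.8 kN, N_BC = 30.8 kN, N_AB = 17.6 kN.
A_CD = 583.1 mm².
σ_CD = N_CD/A_CD = 30800/583.1 = 52.82 MPa.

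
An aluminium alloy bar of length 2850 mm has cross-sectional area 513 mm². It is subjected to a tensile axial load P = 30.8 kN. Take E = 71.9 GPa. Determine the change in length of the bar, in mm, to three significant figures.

2.38 mm

δ_mech = NL/(AE) = 30800·2850/(513·71900) = 2.38 mm.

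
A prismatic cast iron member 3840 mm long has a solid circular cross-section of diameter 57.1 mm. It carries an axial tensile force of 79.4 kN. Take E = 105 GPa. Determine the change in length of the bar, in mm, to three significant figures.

A = 2561 mm².
δ_mech = NL/(AE) = 79400·3840/(2561·105000) = 1.134 mm.

1.13 mm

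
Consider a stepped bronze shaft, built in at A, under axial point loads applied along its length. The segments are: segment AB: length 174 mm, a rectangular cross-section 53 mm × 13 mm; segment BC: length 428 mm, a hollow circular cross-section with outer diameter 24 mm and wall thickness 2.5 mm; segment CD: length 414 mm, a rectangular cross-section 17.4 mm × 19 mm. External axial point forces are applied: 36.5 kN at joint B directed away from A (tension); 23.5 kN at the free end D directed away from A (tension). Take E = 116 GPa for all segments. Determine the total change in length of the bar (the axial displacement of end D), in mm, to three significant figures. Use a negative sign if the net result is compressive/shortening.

0.898 mm

Internal axial forces (sectioning from the free end, tension +): N_CD = 23.5 kN, N_BC = 23.5 kN, N_AB = 60 kN.
A_AB = 689 mm².
A_BC = 168.9 mm².
A_CD = 330.6 mm².
δ_AB = 60000·174/(689·116000) = 0.1306 mm
δ_BC = 23500·428/(168.9·116000) = 0.5135 mm
δ_CD = 23500·414/(330.6·116000) = 0.2537 mm
δ = Σδ_i = 0.8978 mm.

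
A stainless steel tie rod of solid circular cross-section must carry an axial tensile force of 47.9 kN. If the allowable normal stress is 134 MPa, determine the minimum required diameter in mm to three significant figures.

21.3 mm

Required area A ≥ P/σ_allow = 47900/134 = 357.5 mm².
For a solid circular section, d ≥ √(4A/π) = 21.33 mm.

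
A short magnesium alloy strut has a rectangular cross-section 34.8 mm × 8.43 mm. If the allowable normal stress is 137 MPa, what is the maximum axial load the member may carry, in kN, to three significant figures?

40.2 kN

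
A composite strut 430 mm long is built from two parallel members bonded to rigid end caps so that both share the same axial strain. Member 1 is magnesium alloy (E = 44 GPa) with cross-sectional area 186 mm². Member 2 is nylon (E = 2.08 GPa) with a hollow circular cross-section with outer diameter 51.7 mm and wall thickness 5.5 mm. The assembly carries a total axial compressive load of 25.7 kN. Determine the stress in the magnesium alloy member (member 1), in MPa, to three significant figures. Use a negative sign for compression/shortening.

A_2 = 798.3 mm².
Equal strain + equilibrium ⇒ each member carries load in proportion to AE: A₁E₁ = 8184000 N, A₂E₂ = 1660000 N, ΣAE = 9844000 N.
σ₁ = P·E₁/ΣAE = -25700·44000/9844000 = -114.9 MPa.

-115 MPa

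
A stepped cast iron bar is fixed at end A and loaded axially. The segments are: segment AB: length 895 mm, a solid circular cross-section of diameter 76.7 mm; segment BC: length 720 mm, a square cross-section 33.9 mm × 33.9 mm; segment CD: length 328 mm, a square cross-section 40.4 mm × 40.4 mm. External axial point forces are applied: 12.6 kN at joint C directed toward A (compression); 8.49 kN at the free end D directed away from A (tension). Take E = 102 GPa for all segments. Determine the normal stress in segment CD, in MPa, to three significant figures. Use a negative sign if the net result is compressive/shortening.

5.20 MPa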